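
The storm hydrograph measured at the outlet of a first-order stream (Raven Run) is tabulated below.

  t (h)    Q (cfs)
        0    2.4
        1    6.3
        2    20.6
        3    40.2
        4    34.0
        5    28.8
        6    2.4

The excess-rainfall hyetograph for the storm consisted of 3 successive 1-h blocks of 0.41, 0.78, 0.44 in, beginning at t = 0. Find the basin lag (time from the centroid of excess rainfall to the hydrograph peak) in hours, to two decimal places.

Centroid of excess rainfall: t_c = Σ P_i·t̄_i / ΣP_i = 1.5184 h (block centres at 0.5, 1.5, 2.5 h).
Hydrograph peak occurs at t = 3 h, so basin lag t_L = 3 − 1.5184 = 1.48 h.

t_L ≈ 1.48 h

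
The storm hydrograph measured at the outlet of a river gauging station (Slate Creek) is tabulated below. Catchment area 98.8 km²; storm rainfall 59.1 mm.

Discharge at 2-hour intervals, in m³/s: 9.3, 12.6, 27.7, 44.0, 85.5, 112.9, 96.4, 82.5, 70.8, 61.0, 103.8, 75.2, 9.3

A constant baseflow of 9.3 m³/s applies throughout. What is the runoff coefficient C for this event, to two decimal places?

C ≈ 0.83

ΣQ_DR = 670.1 m³/s; V = ΣQ_DR·Δt = 4.825 × 10^6 m³.
Runoff depth d = V / A = 48.83 mm.
C = d / P = 48.83 / 59.1 = 0.83.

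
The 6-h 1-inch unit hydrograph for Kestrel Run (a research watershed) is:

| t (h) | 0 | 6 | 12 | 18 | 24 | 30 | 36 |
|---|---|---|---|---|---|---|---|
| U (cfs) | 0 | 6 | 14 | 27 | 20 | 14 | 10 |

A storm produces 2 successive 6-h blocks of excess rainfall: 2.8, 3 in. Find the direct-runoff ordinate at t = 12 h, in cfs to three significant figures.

By discrete convolution, Q_j = Σ (P_i / 1 in) · U_{j−i}.
At t = 12 h (j=2): Q = (2.8/1)·14 + (3/1)·6 = 57.2 cfs.

Q ≈ 57.2 cfs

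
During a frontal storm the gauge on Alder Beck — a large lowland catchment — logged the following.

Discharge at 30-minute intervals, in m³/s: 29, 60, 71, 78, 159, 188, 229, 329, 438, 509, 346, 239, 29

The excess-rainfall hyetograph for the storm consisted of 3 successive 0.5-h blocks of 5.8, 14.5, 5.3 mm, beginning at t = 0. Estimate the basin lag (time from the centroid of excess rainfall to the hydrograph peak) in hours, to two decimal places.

t_L ≈ 3.76 h

Centroid of excess rainfall: t_c = Σ P_i·t̄_i / ΣP_i = 0.7402 h (block centres at 0.25, 0.75, 1.25 h).
Hydrograph peak occurs at t = 4.5 h, so basin lag t_L = 4.5 − 0.7402 = 3.76 h.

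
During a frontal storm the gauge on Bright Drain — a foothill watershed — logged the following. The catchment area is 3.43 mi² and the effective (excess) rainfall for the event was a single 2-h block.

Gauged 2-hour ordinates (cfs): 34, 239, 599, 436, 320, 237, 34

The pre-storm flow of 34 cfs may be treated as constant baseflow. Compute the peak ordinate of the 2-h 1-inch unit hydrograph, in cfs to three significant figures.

U_p ≈ 376 cfs

Direct runoff: 0.0, 205.0, 565.0, 402.0, 286.0, 203.0, 0.0 cfs; ΣQ_DR = 1661 cfs, peak = 565.0 cfs.
Runoff depth d = ΣQ_DR·Δt / A = 1661 × 7200 / (3.43 mi²) = 1.501 in.
The 1-inch UH is the DRH scaled by (1 in)/d, so U_p = 565.0 × 1/1.501 = 376 cfs.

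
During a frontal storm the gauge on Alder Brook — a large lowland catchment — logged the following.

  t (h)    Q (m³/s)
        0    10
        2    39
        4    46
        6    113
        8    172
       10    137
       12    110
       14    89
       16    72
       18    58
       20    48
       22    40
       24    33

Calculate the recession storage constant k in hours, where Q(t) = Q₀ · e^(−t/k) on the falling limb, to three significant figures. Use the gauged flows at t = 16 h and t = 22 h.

On the falling limb, Q drops from 72 to 40 m³/s between t = 16 h and t = 22 h (Δt = 6 h).
k = −Δt / ln(Q₂/Q₁) = −6 / ln(40/72) = 10.2 h.

k ≈ 10.2 h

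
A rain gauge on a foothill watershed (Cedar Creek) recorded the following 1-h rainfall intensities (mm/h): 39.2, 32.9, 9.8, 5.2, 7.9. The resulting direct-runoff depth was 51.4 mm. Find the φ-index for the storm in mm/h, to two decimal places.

Only the 2 blocks with intensity above φ contribute runoff: 39.2, 32.9 mm/h.
Σ(I−φ)·Δt = d  ⇒  (39.2+32.9 − 2φ)·1 = 51.4
φ = (72.10 − 51.4/1) / 2 = 10.35 mm/h.

φ ≈ 10.35 mm/h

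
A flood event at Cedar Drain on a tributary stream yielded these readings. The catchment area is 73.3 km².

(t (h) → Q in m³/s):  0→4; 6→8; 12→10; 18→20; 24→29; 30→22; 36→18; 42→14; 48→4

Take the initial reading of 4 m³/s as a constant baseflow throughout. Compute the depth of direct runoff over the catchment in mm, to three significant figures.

d ≈ 27.4 mm

Direct runoff: 0.0, 4.0, 6.0, 16.0, 25.0, 18.0, 14.0, 10.0, 0.0 m³/s; ΣQ_DR = 93.00 m³/s.
V = ΣQ_DR · Δt = 93.00 × 21600 s = 2.009 × 10^6 m³.
Over A = 73.3 km², depth = V / A = 27.4 mm.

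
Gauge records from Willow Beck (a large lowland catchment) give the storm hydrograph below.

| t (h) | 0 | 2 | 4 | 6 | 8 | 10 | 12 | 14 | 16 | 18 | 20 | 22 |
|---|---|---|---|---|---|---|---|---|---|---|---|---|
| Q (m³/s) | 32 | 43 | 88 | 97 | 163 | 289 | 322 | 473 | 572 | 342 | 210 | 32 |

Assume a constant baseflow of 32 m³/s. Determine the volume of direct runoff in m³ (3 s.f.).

V ≈ 1.64 × 10^7 m³

Direct-runoff ordinates (Q − Q_b): 0.0, 11.0, 56.0, 65.0, 131.0, 257.0, 290.0, 441.0, 540.0, 310.0, 178.0, 0.0 m³/s.
ΣQ_DR = 2279 m³/s.
With Δt = 2 h = 7200 s, V = ΣQ_DR · Δt = 2279 × 7200 = 1.64 × 10^7 m³.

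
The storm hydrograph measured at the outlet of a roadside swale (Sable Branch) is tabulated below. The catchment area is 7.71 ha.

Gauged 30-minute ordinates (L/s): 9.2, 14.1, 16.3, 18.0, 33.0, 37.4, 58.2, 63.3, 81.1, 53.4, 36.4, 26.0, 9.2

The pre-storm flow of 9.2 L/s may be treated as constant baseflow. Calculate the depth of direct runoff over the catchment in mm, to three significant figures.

d ≈ 7.84 mm

Direct runoff: 0.0, 4.9, 7.1, 8.8, 23.8, 28.2, 49.0, 54.1, 71.9, 44.2, 27.2, 16.8, 0.0 L/s; ΣQ_DR = 336.0 L/s.
V = ΣQ_DR · Δt = 336.0 × 1800 s = 6.048 × 10^5 L.
Over A = 7.71 ha, depth = V / A = 7.84 mm.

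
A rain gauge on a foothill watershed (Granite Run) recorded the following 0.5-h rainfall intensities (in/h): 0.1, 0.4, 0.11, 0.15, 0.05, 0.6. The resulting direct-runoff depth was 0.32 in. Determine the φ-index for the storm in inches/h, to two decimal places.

φ ≈ 0.18 in/h

Only the 2 blocks with intensity above φ contribute runoff: 0.4, 0.6 in/h.
Σ(I−φ)·Δt = d  ⇒  (0.4+0.6 − 2φ)·0.5 = 0.32
φ = (1.000 − 0.32/0.5) / 2 = 0.18 in/h.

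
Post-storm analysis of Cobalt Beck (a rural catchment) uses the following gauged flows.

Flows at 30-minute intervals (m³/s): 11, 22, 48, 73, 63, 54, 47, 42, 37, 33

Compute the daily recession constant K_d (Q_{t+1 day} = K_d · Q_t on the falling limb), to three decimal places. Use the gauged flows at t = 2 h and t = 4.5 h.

K_d ≈ 0.002

Between t = 2 h and t = 4.5 h the flow falls from 63 to 33 m³/s over 5×0.5 h = 2.5 h.
Per-interval ratio K = (33/63)^(1/5) = 0.8787; K_d = K^(24/0.5) = 0.002.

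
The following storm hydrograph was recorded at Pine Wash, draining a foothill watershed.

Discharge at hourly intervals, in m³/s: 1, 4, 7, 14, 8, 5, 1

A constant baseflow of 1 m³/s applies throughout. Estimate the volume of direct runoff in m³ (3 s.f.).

V ≈ 1.19 × 10^5 m³

Direct-runoff ordinates (Q − Q_b): 0.0, 3.0, 6.0, 13.0, 7.0, 4.0, 0.0 m³/s.
ΣQ_DR = 33.00 m³/s.
With Δt = 1 h = 3600 s, V = ΣQ_DR · Δt = 33.00 × 3600 = 1.19 × 10^5 m³.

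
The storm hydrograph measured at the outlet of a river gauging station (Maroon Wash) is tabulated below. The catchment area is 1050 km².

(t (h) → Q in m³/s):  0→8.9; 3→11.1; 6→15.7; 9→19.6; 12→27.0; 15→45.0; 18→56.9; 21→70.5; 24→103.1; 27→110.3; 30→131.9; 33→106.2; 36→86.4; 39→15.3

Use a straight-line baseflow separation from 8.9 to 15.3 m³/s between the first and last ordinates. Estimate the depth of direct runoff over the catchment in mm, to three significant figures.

Direct runoff: 0.00, 1.71, 5.82, 9.22, 16.13, 33.64, 45.05, 58.15, 90.26, 96.97, 118.08, 91.88, 71.59, 0.00 m³/s; ΣQ_DR = 638.5 m³/s.
V = ΣQ_DR · Δt = 638.5 × 10800 s = 6.896 × 10^6 m³.
Over A = 1050 km², depth = V / A = 6.57 mm.

d ≈ 6.57 mm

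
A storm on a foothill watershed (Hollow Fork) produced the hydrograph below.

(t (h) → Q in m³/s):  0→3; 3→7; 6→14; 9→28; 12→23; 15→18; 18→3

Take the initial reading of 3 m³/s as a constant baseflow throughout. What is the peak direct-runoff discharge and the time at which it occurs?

Subtracting baseflow gives direct-runoff ordinates: 0.0, 4.0, 11.0, 25.0, 20.0, 15.0, 0.0 m³/s.
The maximum is 25.0 m³/s, occurring at the reading for t = 9 h.

Q_p = 25.0 m³/s at t = 9 h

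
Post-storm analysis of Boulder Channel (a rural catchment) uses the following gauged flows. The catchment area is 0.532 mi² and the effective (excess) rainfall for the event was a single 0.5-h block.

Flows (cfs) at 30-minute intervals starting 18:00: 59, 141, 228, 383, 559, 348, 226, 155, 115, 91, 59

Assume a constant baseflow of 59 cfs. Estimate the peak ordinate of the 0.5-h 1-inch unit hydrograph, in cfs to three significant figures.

U_p ≈ 200 cfs

Direct runoff: 0.0, 82.0, 169.0, 324.0, 500.0, 289.0, 167.0, 96.0, 56.0, 32.0, 0.0 cfs; ΣQ_DR = 1715 cfs, peak = 500.0 cfs.
Runoff depth d = ΣQ_DR·Δt / A = 1715 × 1800 / (0.532 mi²) = 2.498 in.
The 1-inch UH is the DRH scaled by (1 in)/d, so U_p = 500.0 × 1/2.498 = 200 cfs.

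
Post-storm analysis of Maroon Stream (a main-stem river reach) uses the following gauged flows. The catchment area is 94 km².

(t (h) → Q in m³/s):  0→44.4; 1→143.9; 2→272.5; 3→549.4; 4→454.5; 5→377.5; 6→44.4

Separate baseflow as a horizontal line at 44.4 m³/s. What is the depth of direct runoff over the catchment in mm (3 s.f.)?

Direct runoff: 0.0, 99.5, 228.1, 505.0, 410.1, 333.1, 0.0 m³/s; ΣQ_DR = 1576 m³/s.
V = ΣQ_DR · Δt = 1576 × 3600 s = 5.673 × 10^6 m³.
Over A = 94 km², depth = V / A = 60.3 mm.

d ≈ 60.3 mm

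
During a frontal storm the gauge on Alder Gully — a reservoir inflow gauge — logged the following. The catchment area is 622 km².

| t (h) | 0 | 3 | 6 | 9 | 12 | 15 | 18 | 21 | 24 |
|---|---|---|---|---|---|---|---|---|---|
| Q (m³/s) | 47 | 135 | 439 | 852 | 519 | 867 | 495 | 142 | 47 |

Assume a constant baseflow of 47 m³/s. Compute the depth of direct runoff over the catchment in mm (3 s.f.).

Direct runoff: 0.0, 88.0, 392.0, 805.0, 472.0, 820.0, 448.0, 95.0, 0.0 m³/s; ΣQ_DR = 3120 m³/s.
V = ΣQ_DR · Δt = 3120 × 10800 s = 3.370 × 10^7 m³.
Over A = 622 km², depth = V / A = 54.2 mm.

d ≈ 54.2 mm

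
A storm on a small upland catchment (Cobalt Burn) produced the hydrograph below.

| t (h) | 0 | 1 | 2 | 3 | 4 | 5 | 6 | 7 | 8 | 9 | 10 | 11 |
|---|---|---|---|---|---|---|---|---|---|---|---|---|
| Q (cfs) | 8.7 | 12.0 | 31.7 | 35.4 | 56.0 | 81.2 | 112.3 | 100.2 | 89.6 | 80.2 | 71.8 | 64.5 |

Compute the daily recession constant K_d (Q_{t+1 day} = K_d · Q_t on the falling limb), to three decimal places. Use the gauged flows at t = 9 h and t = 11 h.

K_d ≈ 0.073

Between t = 9 h and t = 11 h the flow falls from 80.2 to 64.5 cfs over 2×1 h = 2 h.
Per-interval ratio K = (64.5/80.2)^(1/2) = 0.8968; K_d = K^(24/1) = 0.073.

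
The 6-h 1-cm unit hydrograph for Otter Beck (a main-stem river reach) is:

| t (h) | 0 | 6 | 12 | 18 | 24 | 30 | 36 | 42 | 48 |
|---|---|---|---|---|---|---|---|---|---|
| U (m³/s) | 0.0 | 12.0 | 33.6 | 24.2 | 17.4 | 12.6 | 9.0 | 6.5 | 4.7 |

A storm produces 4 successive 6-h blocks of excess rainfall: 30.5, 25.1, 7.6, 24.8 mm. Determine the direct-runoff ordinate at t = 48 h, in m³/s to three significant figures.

Q ≈ 68.7 m³/s

By discrete convolution, Q_j = Σ (P_i / 10 mm) · U_{j−i}.
At t = 48 h (j=8): Q = (30.5/10)·4.7 + (25.1/10)·6.5 + (7.6/10)·9.0 + (24.8/10)·12.6 = 68.7 m³/s.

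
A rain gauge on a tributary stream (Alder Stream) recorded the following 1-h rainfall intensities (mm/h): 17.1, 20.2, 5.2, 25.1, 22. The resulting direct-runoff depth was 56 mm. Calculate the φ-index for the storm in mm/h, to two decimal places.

φ ≈ 7.10 mm/h

Only the 4 blocks with intensity above φ contribute runoff: 17.1, 20.2, 25.1, 22 mm/h.
Σ(I−φ)·Δt = d  ⇒  (17.1+20.2+25.1+22 − 4φ)·1 = 56
φ = (84.40 − 56/1) / 4 = 7.10 mm/h.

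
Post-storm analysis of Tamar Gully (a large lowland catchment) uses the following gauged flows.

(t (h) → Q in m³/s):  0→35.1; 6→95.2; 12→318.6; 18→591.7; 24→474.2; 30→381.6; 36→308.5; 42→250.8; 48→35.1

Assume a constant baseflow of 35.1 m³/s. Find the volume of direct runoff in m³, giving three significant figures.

V ≈ 4.70 × 10^7 m³

Direct-runoff ordinates (Q − Q_b): 0.0, 60.1, 283.5, 556.6, 439.1, 346.5, 273.4, 215.7, 0.0 m³/s.
ΣQ_DR = 2175 m³/s.
With Δt = 6 h = 21600 s, V = ΣQ_DR · Δt = 2175 × 21600 = 4.70 × 10^7 m³.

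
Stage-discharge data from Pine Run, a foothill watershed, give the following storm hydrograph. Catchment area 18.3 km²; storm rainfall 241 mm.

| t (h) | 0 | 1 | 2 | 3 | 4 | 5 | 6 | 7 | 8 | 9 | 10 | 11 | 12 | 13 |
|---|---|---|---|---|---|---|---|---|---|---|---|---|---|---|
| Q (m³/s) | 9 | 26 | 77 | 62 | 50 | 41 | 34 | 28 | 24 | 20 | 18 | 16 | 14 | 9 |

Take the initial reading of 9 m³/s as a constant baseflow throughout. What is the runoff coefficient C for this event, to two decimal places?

C ≈ 0.25

ΣQ_DR = 302.0 m³/s; V = ΣQ_DR·Δt = 1.087 × 10^6 m³.
Runoff depth d = V / A = 59.41 mm.
C = d / P = 59.41 / 241 = 0.25.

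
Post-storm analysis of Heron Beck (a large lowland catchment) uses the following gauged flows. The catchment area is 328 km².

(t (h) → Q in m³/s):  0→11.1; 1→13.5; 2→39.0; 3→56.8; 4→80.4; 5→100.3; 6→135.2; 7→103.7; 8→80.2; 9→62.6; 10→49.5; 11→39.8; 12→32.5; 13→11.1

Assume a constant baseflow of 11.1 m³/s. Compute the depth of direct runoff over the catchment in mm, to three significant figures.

Direct runoff: 0.0, 2.4, 27.9, 45.7, 69.3, 89.2, 124.1, 92.6, 69.1, 51.5, 38.4, 28.7, 21.4, 0.0 m³/s; ΣQ_DR = 660.3 m³/s.
V = ΣQ_DR · Δt = 660.3 × 3600 s = 2.377 × 10^6 m³.
Over A = 328 km², depth = V / A = 7.25 mm.

d ≈ 7.25 mm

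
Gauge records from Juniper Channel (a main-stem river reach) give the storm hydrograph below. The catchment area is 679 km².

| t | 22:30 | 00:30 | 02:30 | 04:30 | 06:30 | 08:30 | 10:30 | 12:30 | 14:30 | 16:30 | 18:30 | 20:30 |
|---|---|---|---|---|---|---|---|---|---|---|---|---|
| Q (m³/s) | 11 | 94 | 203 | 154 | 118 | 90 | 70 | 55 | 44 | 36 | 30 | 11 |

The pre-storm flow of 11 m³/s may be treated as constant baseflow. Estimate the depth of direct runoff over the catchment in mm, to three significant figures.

Direct runoff: 0.0, 83.0, 192.0, 143.0, 107.0, 79.0, 59.0, 44.0, 33.0, 25.0, 19.0, 0.0 m³/s; ΣQ_DR = 784.0 m³/s.
V = ΣQ_DR · Δt = 784.0 × 7200 s = 5.645 × 10^6 m³.
Over A = 679 km², depth = V / A = 8.31 mm.

d ≈ 8.31 mm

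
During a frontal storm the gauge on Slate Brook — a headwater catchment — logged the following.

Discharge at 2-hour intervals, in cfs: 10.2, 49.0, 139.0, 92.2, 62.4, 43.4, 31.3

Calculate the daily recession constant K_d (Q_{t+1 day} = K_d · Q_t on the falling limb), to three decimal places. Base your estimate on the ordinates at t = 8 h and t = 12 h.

K_d ≈ 0.016

Between t = 8 h and t = 12 h the flow falls from 62.4 to 31.3 cfs over 2×2 h = 4 h.
Per-interval ratio K = (31.3/62.4)^(1/2) = 0.7082; K_d = K^(24/2) = 0.016.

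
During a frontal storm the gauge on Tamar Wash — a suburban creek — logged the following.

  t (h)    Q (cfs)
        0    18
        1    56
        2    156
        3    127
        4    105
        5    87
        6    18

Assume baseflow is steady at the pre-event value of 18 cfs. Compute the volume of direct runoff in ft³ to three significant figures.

Direct-runoff ordinates (Q − Q_b): 0.0, 38.0, 138.0, 109.0, 87.0, 69.0, 0.0 cfs.
ΣQ_DR = 441.0 cfs.
With Δt = 1 h = 3600 s, V = ΣQ_DR · Δt = 441.0 × 3600 = 1.59 × 10^6 ft³.

V ≈ 1.59 × 10^6 ft³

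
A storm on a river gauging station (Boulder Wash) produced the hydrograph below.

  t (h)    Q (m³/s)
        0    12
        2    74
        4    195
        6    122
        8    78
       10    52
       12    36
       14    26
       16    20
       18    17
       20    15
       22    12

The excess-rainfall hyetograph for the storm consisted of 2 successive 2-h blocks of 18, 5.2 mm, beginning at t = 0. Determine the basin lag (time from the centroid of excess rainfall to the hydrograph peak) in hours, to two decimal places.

t_L ≈ 2.55 h

Centroid of excess rainfall: t_c = Σ P_i·t̄_i / ΣP_i = 1.4483 h (block centres at 1, 3 h).
Hydrograph peak occurs at t = 4 h, so basin lag t_L = 4 − 1.4483 = 2.55 h.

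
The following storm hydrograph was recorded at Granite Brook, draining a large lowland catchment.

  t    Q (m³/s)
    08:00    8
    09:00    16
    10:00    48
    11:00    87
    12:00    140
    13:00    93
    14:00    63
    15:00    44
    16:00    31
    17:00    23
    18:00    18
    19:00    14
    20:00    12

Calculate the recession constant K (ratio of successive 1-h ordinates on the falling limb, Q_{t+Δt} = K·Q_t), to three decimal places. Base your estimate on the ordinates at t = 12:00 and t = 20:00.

Using the recession-limb readings at t = 12:00 and t = 20:00: Q falls from 140 to 12 m³/s over 8 intervals.
K = (Q₂/Q₁)^(1/8) = (12/140)^(1/8) = 0.736.

K ≈ 0.736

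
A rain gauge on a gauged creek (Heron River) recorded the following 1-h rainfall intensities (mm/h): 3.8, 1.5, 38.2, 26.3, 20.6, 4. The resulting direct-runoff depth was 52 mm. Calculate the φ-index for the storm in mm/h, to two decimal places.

Only the 3 blocks with intensity above φ contribute runoff: 38.2, 26.3, 20.6 mm/h.
Σ(I−φ)·Δt = d  ⇒  (38.2+26.3+20.6 − 3φ)·1 = 52
φ = (85.10 − 52/1) / 3 = 11.03 mm/h.

φ ≈ 11.03 mm/h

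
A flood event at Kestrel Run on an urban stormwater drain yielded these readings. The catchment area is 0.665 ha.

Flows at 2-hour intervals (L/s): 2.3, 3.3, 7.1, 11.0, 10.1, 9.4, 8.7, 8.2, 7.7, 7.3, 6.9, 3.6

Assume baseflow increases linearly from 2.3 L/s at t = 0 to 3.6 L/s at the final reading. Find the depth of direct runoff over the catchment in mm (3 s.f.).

d ≈ 54.4 mm

Direct runoff: 0.00, 0.88, 4.56, 8.35, 7.33, 6.51, 5.69, 5.07, 4.45, 3.94, 3.42, 0.00 L/s; ΣQ_DR = 50.20 L/s.
V = ΣQ_DR · Δt = 50.20 × 7200 s = 3.614 × 10^5 L.
Over A = 0.665 ha, depth = V / A = 54.4 mm.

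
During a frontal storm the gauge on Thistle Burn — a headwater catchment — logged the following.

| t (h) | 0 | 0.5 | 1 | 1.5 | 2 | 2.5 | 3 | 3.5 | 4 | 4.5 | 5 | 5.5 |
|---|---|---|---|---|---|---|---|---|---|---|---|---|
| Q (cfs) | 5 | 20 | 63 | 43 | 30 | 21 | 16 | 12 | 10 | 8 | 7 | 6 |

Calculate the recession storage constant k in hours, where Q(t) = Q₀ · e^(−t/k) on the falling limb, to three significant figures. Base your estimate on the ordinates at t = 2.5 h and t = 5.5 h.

On the falling limb, Q drops from 21 to 6 cfs between t = 2.5 h and t = 5.5 h (Δt = 3 h).
k = −Δt / ln(Q₂/Q₁) = −3 / ln(6/21) = 2.39 h.

k ≈ 2.39 h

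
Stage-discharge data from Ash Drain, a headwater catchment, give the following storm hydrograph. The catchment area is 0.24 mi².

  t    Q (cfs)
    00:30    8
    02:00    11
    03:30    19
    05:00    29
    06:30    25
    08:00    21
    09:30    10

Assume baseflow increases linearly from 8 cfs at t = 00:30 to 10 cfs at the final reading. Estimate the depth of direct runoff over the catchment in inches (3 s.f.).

Direct runoff: 0.00, 2.67, 10.33, 20.00, 15.67, 11.33, 0.00 cfs; ΣQ_DR = 60.00 cfs.
V = ΣQ_DR · Δt = 60.00 × 5400 s = 3.240 × 10^5 ft³.
Over A = 0.24 mi², depth = V / A = 0.581 in.

d ≈ 0.581 in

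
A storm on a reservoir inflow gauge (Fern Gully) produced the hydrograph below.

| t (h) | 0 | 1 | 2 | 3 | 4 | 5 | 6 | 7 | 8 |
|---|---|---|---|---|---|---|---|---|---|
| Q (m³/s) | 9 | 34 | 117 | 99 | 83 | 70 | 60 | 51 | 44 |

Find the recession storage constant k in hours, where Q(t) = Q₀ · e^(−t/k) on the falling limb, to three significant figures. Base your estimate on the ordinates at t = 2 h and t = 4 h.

On the falling limb, Q drops from 117 to 83 m³/s between t = 2 h and t = 4 h (Δt = 2 h).
k = −Δt / ln(Q₂/Q₁) = −2 / ln(83/117) = 5.83 h.

k ≈ 5.83 h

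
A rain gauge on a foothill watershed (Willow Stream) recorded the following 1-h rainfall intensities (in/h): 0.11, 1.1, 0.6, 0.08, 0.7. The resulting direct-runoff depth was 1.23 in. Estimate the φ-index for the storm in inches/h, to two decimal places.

Only the 3 blocks with intensity above φ contribute runoff: 1.1, 0.6, 0.7 in/h.
Σ(I−φ)·Δt = d  ⇒  (1.1+0.6+0.7 − 3φ)·1 = 1.23
φ = (2.400 − 1.23/1) / 3 = 0.39 in/h.

φ ≈ 0.39 in/h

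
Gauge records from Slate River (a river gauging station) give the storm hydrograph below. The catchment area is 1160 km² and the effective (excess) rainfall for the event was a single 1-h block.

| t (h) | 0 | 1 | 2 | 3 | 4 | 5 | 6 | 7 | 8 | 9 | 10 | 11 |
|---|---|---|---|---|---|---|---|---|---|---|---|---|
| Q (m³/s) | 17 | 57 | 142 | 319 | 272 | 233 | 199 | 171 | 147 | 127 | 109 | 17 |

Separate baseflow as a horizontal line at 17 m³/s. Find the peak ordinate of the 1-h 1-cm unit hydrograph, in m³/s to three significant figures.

U_p ≈ 606 m³/s

Direct runoff: 0.0, 40.0, 125.0, 302.0, 255.0, 216.0, 182.0, 154.0, 130.0, 110.0, 92.0, 0.0 m³/s; ΣQ_DR = 1606 m³/s, peak = 302.0 m³/s.
Runoff depth d = ΣQ_DR·Δt / A = 1606 × 3600 / (1160 km²) = 4.984 mm.
The 1-cm UH is the DRH scaled by (10 mm)/d, so U_p = 302.0 × 10/4.984 = 606 m³/s.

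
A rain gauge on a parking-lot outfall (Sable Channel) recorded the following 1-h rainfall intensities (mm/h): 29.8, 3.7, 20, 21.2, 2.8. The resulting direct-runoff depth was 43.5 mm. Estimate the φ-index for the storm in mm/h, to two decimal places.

φ ≈ 9.17 mm/h

Only the 3 blocks with intensity above φ contribute runoff: 29.8, 20, 21.2 mm/h.
Σ(I−φ)·Δt = d  ⇒  (29.8+20+21.2 − 3φ)·1 = 43.5
φ = (71.00 − 43.5/1) / 3 = 9.17 mm/h.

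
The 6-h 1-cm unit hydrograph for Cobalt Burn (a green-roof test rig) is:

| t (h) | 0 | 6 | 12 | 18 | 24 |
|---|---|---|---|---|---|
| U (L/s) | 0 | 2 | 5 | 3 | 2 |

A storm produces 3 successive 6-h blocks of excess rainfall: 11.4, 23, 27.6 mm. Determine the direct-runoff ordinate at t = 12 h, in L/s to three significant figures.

Q ≈ 10.3 L/s

By discrete convolution, Q_j = Σ (P_i / 10 mm) · U_{j−i}.
At t = 12 h (j=2): Q = (11.4/10)·5 + (23/10)·2 + (27.6/10)·0 = 10.3 L/s.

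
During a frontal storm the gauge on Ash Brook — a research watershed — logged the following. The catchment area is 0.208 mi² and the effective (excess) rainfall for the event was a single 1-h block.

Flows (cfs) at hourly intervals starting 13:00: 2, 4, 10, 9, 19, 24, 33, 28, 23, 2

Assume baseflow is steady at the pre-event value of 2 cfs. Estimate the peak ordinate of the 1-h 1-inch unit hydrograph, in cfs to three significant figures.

U_p ≈ 31.1 cfs

Direct runoff: 0.0, 2.0, 8.0, 7.0, 17.0, 22.0, 31.0, 26.0, 21.0, 0.0 cfs; ΣQ_DR = 134.0 cfs, peak = 31.0 cfs.
Runoff depth d = ΣQ_DR·Δt / A = 134.0 × 3600 / (0.208 mi²) = 0.9983 in.
The 1-inch UH is the DRH scaled by (1 in)/d, so U_p = 31.0 × 1/0.9983 = 31.1 cfs.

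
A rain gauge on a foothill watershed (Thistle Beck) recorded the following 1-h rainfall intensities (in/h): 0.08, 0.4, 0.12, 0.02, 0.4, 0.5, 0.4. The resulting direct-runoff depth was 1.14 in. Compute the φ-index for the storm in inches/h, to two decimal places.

Only the 4 blocks with intensity above φ contribute runoff: 0.4, 0.4, 0.5, 0.4 in/h.
Σ(I−φ)·Δt = d  ⇒  (0.4+0.4+0.5+0.4 − 4φ)·1 = 1.14
φ = (1.700 − 1.14/1) / 4 = 0.14 in/h.

φ ≈ 0.14 in/h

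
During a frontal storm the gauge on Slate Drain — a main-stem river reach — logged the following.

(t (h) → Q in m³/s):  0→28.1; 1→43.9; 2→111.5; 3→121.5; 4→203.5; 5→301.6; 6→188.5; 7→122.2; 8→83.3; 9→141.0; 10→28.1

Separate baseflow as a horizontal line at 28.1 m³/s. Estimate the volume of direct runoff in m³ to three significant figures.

V ≈ 3.83 × 10^6 m³

Direct-runoff ordinates (Q − Q_b): 0.0, 15.8, 83.4, 93.4, 175.4, 273.5, 160.4, 94.1, 55.2, 112.9, 0.0 m³/s.
ΣQ_DR = 1064 m³/s.
With Δt = 1 h = 3600 s, V = ΣQ_DR · Δt = 1064 × 3600 = 3.83 × 10^6 m³.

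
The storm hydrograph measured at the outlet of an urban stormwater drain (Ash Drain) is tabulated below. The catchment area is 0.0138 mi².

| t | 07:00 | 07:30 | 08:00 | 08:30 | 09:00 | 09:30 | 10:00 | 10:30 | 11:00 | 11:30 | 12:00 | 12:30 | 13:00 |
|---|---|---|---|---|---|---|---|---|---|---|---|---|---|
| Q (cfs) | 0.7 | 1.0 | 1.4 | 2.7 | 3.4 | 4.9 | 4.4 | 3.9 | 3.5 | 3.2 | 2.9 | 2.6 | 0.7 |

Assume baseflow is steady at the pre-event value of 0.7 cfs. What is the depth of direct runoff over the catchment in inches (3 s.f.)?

Direct runoff: 0.0, 0.3, 0.7, 2.0, 2.7, 4.2, 3.7, 3.2, 2.8, 2.5, 2.2, 1.9, 0.0 cfs; ΣQ_DR = 26.20 cfs.
V = ΣQ_DR · Δt = 26.20 × 1800 s = 47160 ft³.
Over A = 0.0138 mi², depth = V / A = 1.47 in.

d ≈ 1.47 in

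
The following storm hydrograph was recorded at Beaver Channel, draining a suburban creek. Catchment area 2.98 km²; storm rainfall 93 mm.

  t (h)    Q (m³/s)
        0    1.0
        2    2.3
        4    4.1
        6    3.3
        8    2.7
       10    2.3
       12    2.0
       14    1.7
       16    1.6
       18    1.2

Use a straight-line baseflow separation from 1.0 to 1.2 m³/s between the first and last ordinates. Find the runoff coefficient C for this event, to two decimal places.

C ≈ 0.29

ΣQ_DR = 11.20 m³/s; V = ΣQ_DR·Δt = 80640 m³.
Runoff depth d = V / A = 27.06 mm.
C = d / P = 27.06 / 93 = 0.29.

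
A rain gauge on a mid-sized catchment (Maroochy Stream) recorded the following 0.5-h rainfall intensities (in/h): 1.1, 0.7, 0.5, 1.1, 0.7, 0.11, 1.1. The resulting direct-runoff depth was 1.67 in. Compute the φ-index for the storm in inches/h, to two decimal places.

Only the 6 blocks with intensity above φ contribute runoff: 1.1, 0.7, 0.5, 1.1, 0.7, 1.1 in/h.
Σ(I−φ)·Δt = d  ⇒  (1.1+0.7+0.5+1.1+0.7+1.1 − 6φ)·0.5 = 1.67
φ = (5.200 − 1.67/0.5) / 6 = 0.31 in/h.

φ ≈ 0.31 in/h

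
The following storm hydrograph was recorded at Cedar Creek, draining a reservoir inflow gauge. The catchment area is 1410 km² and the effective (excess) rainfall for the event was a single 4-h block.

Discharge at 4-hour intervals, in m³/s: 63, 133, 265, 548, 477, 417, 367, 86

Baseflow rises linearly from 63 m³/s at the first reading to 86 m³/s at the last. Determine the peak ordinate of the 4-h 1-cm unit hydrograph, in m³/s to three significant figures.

Direct runoff: 0.00, 66.71, 195.43, 475.14, 400.86, 337.57, 284.29, 0.00 m³/s; ΣQ_DR = 1760 m³/s, peak = 475.14 m³/s.
Runoff depth d = ΣQ_DR·Δt / A = 1760 × 14400 / (1410 km²) = 17.97 mm.
The 1-cm UH is the DRH scaled by (10 mm)/d, so U_p = 475.14 × 10/17.97 = 264 m³/s.

U_p ≈ 264 m³/s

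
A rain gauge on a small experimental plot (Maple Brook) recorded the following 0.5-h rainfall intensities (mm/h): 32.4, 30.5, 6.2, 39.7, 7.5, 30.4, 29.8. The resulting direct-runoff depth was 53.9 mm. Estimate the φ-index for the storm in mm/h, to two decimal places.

φ ≈ 11.00 mm/h

Only the 5 blocks with intensity above φ contribute runoff: 32.4, 30.5, 39.7, 30.4, 29.8 mm/h.
Σ(I−φ)·Δt = d  ⇒  (32.4+30.5+39.7+30.4+29.8 − 5φ)·0.5 = 53.9
φ = (162.8 − 53.9/0.5) / 5 = 11.00 mm/h.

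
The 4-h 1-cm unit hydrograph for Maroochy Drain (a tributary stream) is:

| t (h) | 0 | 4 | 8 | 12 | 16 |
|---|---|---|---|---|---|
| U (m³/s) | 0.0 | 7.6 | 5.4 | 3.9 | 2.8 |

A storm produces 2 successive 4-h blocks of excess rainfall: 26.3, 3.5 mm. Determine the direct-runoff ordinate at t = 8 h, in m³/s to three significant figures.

Q ≈ 16.9 m³/s

By discrete convolution, Q_j = Σ (P_i / 10 mm) · U_{j−i}.
At t = 8 h (j=2): Q = (26.3/10)·5.4 + (3.5/10)·7.6 = 16.9 m³/s.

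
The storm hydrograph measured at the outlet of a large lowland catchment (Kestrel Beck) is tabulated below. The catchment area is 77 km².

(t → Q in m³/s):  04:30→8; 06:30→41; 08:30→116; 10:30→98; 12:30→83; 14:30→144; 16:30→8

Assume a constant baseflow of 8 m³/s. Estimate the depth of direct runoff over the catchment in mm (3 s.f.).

d ≈ 41.3 mm

Direct runoff: 0.0, 33.0, 108.0, 90.0, 75.0, 136.0, 0.0 m³/s; ΣQ_DR = 442.0 m³/s.
V = ΣQ_DR · Δt = 442.0 × 7200 s = 3.182 × 10^6 m³.
Over A = 77 km², depth = V / A = 41.3 mm.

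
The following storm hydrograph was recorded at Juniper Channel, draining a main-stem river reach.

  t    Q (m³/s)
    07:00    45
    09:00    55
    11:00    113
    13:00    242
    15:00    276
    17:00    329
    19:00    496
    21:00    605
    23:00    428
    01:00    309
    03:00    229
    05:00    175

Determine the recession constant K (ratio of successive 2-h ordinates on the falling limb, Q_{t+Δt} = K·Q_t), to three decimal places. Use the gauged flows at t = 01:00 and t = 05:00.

Using the recession-limb readings at t = 01:00 and t = 05:00: Q falls from 309 to 175 m³/s over 2 intervals.
K = (Q₂/Q₁)^(1/2) = (175/309)^(1/2) = 0.753.

K ≈ 0.753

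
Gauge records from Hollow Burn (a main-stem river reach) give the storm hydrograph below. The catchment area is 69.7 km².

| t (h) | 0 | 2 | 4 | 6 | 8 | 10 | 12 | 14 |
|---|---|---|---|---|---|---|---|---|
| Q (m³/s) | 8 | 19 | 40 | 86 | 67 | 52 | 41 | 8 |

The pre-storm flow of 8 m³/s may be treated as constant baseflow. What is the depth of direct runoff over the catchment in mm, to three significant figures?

Direct runoff: 0.0, 11.0, 32.0, 78.0, 59.0, 44.0, 33.0, 0.0 m³/s; ΣQ_DR = 257.0 m³/s.
V = ΣQ_DR · Δt = 257.0 × 7200 s = 1.850 × 10^6 m³.
Over A = 69.7 km², depth = V / A = 26.5 mm.

d ≈ 26.5 mm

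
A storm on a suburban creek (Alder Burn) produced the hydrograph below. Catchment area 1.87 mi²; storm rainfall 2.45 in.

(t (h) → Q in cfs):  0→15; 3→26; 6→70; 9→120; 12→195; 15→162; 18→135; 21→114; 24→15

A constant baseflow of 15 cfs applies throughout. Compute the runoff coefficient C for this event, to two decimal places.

ΣQ_DR = 717.0 cfs; V = ΣQ_DR·Δt = 7.744 × 10^6 ft³.
Runoff depth d = V / A = 1.782 in.
C = d / P = 1.782 / 2.45 = 0.73.

C ≈ 0.73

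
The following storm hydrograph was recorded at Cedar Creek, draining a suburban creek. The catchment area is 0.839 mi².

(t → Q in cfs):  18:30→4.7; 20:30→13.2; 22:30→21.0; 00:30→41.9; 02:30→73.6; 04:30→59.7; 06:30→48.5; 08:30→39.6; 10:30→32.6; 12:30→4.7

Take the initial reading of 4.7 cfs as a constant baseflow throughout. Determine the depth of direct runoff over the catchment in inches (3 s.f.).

d ≈ 1.08 in

Direct runoff: 0.0, 8.5, 16.3, 37.2, 68.9, 55.0, 43.8, 34.9, 27.9, 0.0 cfs; ΣQ_DR = 292.5 cfs.
V = ΣQ_DR · Δt = 292.5 × 7200 s = 2.106 × 10^6 ft³.
Over A = 0.839 mi², depth = V / A = 1.08 in.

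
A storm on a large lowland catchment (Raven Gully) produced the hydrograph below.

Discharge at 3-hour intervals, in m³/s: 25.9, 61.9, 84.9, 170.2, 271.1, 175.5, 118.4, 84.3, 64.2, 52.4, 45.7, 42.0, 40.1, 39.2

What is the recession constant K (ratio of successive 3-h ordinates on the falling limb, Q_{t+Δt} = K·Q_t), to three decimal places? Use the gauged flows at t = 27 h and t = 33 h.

Using the recession-limb readings at t = 27 h and t = 33 h: Q falls from 52.4 to 42.0 m³/s over 2 intervals.
K = (Q₂/Q₁)^(1/2) = (42.0/52.4)^(1/2) = 0.895.

K ≈ 0.895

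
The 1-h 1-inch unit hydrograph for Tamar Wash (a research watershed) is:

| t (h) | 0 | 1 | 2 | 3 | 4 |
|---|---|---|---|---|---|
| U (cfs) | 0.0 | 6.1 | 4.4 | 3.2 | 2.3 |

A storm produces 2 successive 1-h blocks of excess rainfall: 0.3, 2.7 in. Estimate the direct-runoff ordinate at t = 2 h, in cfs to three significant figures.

Q ≈ 17.8 cfs

By discrete convolution, Q_j = Σ (P_i / 1 in) · U_{j−i}.
At t = 2 h (j=2): Q = (0.3/1)·4.4 + (2.7/1)·6.1 = 17.8 cfs.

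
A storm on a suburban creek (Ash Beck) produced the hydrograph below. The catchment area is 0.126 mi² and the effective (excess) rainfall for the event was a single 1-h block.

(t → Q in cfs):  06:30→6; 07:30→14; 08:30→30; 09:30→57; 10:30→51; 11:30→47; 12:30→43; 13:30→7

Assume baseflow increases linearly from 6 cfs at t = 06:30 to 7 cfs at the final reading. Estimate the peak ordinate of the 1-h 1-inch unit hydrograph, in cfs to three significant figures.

U_p ≈ 20.3 cfs

Direct runoff: 0.00, 7.86, 23.71, 50.57, 44.43, 40.29, 36.14, 0.00 cfs; ΣQ_DR = 203.0 cfs, peak = 50.57 cfs.
Runoff depth d = ΣQ_DR·Δt / A = 203.0 × 3600 / (0.126 mi²) = 2.497 in.
The 1-inch UH is the DRH scaled by (1 in)/d, so U_p = 50.57 × 1/2.497 = 20.3 cfs.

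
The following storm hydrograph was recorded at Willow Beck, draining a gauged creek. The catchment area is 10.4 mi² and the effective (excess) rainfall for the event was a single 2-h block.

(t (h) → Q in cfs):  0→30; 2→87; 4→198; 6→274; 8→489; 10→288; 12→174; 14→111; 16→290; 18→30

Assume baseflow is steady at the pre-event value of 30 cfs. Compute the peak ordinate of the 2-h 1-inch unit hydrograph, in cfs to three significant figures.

Direct runoff: 0.0, 57.0, 168.0, 244.0, 459.0, 258.0, 144.0, 81.0, 260.0, 0.0 cfs; ΣQ_DR = 1671 cfs, peak = 459.0 cfs.
Runoff depth d = ΣQ_DR·Δt / A = 1671 × 7200 / (10.4 mi²) = 0.4980 in.
The 1-inch UH is the DRH scaled by (1 in)/d, so U_p = 459.0 × 1/0.4980 = 922 cfs.

U_p ≈ 922 cfs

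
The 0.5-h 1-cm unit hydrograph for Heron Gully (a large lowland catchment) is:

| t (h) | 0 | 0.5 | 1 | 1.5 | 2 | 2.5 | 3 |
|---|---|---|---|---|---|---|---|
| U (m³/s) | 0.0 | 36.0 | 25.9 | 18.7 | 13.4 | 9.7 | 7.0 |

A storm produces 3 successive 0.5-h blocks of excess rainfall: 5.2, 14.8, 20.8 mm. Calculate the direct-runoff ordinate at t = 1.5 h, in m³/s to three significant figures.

Q ≈ 123 m³/s

By discrete convolution, Q_j = Σ (P_i / 10 mm) · U_{j−i}.
At t = 1.5 h (j=3): Q = (5.2/10)·18.7 + (14.8/10)·25.9 + (20.8/10)·36.0 = 123 m³/s.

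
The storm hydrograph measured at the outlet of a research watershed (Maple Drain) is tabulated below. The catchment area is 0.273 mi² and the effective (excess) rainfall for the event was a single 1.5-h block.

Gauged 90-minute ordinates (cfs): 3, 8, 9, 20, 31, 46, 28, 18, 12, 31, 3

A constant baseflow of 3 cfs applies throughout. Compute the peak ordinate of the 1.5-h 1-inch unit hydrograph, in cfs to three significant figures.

Direct runoff: 0.0, 5.0, 6.0, 17.0, 28.0, 43.0, 25.0, 15.0, 9.0, 28.0, 0.0 cfs; ΣQ_DR = 176.0 cfs, peak = 43.0 cfs.
Runoff depth d = ΣQ_DR·Δt / A = 176.0 × 5400 / (0.273 mi²) = 1.498 in.
The 1-inch UH is the DRH scaled by (1 in)/d, so U_p = 43.0 × 1/1.498 = 28.7 cfs.

U_p ≈ 28.7 cfs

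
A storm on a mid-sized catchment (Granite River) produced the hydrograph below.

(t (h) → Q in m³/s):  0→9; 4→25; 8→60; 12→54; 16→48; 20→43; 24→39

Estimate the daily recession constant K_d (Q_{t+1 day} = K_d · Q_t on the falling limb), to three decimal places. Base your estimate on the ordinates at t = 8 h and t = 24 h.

K_d ≈ 0.524

Between t = 8 h and t = 24 h the flow falls from 60 to 39 m³/s over 4×4 h = 16 h.
Per-interval ratio K = (39/60)^(1/4) = 0.8979; K_d = K^(24/4) = 0.524.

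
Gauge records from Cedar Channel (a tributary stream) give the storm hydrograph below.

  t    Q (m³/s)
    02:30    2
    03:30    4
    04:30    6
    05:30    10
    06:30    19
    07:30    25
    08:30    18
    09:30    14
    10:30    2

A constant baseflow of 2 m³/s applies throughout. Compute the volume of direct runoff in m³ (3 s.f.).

Direct-runoff ordinates (Q − Q_b): 0.0, 2.0, 4.0, 8.0, 17.0, 23.0, 16.0, 12.0, 0.0 m³/s.
ΣQ_DR = 82.00 m³/s.
With Δt = 1 h = 3600 s, V = ΣQ_DR · Δt = 82.00 × 3600 = 2.95 × 10^5 m³.

V ≈ 2.95 × 10^5 m³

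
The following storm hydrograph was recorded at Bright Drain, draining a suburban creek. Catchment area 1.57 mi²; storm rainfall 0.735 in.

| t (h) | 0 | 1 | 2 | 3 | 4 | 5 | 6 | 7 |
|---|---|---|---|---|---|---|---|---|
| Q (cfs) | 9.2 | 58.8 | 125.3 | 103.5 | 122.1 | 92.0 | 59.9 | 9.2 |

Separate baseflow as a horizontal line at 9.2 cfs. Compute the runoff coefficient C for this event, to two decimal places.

ΣQ_DR = 506.4 cfs; V = ΣQ_DR·Δt = 1.823 × 10^6 ft³.
Runoff depth d = V / A = 0.4998 in.
C = d / P = 0.4998 / 0.735 = 0.68.

C ≈ 0.68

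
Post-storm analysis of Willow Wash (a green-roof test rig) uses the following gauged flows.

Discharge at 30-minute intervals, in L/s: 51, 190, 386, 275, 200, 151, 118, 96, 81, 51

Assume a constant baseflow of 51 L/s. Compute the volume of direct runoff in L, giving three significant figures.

Direct-runoff ordinates (Q − Q_b): 0.0, 139.0, 335.0, 224.0, 149.0, 100.0, 67.0, 45.0, 30.0, 0.0 L/s.
ΣQ_DR = 1089 L/s.
With Δt = 0.5 h = 1800 s, V = ΣQ_DR · Δt = 1089 × 1800 = 1.96 × 10^6 L.

V ≈ 1.96 × 10^6 L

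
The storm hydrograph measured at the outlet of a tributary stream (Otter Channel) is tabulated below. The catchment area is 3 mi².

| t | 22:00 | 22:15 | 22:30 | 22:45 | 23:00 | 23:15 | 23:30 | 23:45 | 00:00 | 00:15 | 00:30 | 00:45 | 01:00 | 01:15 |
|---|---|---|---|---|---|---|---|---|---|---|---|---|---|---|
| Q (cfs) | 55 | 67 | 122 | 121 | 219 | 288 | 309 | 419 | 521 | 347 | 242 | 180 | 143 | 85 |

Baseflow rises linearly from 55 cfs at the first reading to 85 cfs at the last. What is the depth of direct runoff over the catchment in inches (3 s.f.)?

Direct runoff: 0.00, 9.69, 62.38, 59.08, 154.77, 221.46, 240.15, 347.85, 447.54, 271.23, 163.92, 99.62, 60.31, 0.00 cfs; ΣQ_DR = 2138 cfs.
V = ΣQ_DR · Δt = 2138 × 900 s = 1.924 × 10^6 ft³.
Over A = 3 mi², depth = V / A = 0.276 in.

d ≈ 0.276 in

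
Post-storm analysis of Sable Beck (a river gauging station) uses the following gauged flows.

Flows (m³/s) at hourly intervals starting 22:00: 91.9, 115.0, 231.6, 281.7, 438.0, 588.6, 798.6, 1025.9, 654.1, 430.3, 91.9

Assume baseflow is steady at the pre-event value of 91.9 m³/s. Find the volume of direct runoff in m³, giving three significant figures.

Direct-runoff ordinates (Q − Q_b): 0.0, 23.1, 139.7, 189.8, 346.1, 496.7, 706.7, 934.0, 562.2, 338.4, 0.0 m³/s.
ΣQ_DR = 3737 m³/s.
With Δt = 1 h = 3600 s, V = ΣQ_DR · Δt = 3737 × 3600 = 1.35 × 10^7 m³.

V ≈ 1.35 × 10^7 m³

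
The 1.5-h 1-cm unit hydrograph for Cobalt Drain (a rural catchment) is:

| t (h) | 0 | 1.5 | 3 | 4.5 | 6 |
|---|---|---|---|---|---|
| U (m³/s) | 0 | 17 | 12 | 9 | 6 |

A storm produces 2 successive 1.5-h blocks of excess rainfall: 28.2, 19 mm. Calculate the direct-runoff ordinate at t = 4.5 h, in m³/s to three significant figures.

By discrete convolution, Q_j = Σ (P_i / 10 mm) · U_{j−i}.
At t = 4.5 h (j=3): Q = (28.2/10)·9 + (19/10)·12 = 48.2 m³/s.

Q ≈ 48.2 m³/s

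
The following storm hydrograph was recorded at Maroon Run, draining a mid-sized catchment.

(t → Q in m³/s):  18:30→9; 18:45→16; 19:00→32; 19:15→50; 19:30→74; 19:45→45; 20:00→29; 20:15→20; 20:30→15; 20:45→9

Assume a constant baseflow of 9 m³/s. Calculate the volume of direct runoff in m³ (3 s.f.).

Direct-runoff ordinates (Q − Q_b): 0.0, 7.0, 23.0, 41.0, 65.0, 36.0, 20.0, 11.0, 6.0, 0.0 m³/s.
ΣQ_DR = 209.0 m³/s.
With Δt = 0.25 h = 900 s, V = ΣQ_DR · Δt = 209.0 × 900 = 1.88 × 10^5 m³.

V ≈ 1.88 × 10^5 m³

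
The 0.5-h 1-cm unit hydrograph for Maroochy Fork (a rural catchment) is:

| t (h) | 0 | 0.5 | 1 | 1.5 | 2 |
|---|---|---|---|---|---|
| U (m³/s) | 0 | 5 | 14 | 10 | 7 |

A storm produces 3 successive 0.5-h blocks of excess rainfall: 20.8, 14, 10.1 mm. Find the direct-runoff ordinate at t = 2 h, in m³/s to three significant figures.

Q ≈ 42.7 m³/s

By discrete convolution, Q_j = Σ (P_i / 10 mm) · U_{j−i}.
At t = 2 h (j=4): Q = (20.8/10)·7 + (14/10)·10 + (10.1/10)·14 = 42.7 m³/s.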